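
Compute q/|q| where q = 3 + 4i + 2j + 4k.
0.4472 + 0.5963i + 0.2981j + 0.5963k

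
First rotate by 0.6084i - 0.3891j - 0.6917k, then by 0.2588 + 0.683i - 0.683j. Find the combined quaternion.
-0.6813 + 0.6299i + 0.3717j - 0.0292k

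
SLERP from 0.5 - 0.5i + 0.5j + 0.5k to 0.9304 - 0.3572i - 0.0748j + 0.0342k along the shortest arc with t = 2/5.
0.7462 - 0.4885i + 0.2944j + 0.3434k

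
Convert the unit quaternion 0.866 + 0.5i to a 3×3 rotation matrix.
[[1, 0, 0], [0, 0.5, -0.866], [0, 0.866, 0.5]]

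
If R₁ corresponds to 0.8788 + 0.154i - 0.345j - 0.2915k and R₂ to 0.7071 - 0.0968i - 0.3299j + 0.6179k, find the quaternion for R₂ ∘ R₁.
0.7026 + 0.3332i - 0.4669j + 0.4211k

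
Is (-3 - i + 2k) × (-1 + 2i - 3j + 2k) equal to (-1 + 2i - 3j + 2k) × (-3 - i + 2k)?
No: pq = 1 + i + 15j - 5k ≠ 1 - 11i + 3j - 11k = qp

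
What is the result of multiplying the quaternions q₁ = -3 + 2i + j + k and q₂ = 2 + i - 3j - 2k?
-3 + 2i + 16j + k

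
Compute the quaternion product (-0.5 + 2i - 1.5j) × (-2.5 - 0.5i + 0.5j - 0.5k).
3 - 4i + 4.5j + 0.5k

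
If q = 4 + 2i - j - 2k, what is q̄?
4 - 2i + j + 2k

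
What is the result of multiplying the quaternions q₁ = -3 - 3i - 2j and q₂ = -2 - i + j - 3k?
5 + 15i - 8j + 4k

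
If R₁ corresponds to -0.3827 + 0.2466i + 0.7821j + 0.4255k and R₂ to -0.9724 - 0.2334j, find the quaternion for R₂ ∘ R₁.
0.5547 - 0.3391i - 0.6712j - 0.3562k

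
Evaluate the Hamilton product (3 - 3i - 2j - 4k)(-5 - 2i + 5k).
-1 - i + 33j + 31k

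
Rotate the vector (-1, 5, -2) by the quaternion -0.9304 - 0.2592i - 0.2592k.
(-3.546, 4.139, 0.546)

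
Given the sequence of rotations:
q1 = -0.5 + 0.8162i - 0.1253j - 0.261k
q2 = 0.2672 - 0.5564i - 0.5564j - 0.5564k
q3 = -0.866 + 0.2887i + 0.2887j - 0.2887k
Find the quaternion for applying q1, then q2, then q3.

q2 · q1 = 0.1056 + 0.5718i - 0.3546j + 0.7323k
q3 · q2 · q1 = 0.0573 - 0.3557i - 0.0389j - 0.9321k
0.0573 - 0.3557i - 0.0389j - 0.9321k


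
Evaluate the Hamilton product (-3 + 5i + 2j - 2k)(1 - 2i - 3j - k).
11 + 3i + 20j - 10k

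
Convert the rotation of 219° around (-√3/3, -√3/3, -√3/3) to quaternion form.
-0.3338 - 0.5442i - 0.5442j - 0.5442k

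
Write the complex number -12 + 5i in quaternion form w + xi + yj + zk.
-12 + 5i + 0j + 0k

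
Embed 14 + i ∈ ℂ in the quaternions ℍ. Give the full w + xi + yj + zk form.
14 + i + 0j + 0k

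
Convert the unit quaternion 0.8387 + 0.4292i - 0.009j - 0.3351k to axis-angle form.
axis = (0.7881, -0.0165, -0.6153), θ = 66°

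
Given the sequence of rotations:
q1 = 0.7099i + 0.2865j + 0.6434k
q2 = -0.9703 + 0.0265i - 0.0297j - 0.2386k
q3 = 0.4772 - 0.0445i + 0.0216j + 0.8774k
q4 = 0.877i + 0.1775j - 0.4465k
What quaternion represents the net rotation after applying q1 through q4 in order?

q2 · q1 = 0.1432 - 0.6396i - 0.4644j - 0.5956k
q3 · q2 · q1 = 0.5725 + 0.083i - 0.8062j - 0.1241k
q4 · q3 · q2 · q1 = 0.0149 + 0.1201i + 0.1734j - 0.9774k
0.0149 + 0.1201i + 0.1734j - 0.9774k


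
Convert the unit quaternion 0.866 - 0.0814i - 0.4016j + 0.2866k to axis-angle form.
axis = (-0.1628, -0.8031, 0.5731), θ = π/3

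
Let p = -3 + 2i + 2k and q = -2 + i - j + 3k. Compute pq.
-2 - 5i - j - 15k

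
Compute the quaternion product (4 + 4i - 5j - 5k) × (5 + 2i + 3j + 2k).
37 + 33i - 31j + 5k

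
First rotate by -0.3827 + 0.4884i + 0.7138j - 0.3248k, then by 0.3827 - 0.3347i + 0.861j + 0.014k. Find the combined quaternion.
-0.593 + 0.0254i - 0.1582j - 0.7891k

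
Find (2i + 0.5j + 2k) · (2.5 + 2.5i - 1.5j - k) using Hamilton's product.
-2.25 + 7.5i + 8.25j + 0.75k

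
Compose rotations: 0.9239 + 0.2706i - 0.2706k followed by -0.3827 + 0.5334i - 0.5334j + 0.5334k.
-0.3536 + 0.5336i - 0.2041j + 0.7407k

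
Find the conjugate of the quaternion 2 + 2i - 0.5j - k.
2 - 2i + 0.5j + k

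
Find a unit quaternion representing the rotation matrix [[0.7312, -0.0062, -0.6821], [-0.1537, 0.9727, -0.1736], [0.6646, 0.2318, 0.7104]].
0.9239 + 0.1097i - 0.3644j - 0.0399k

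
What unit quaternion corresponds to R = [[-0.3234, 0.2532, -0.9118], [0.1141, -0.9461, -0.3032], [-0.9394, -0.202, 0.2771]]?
-0.0436 - 0.58i - 0.1583j + 0.7979k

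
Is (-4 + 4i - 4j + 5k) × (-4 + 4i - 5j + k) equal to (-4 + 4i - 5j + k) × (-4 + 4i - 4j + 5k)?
No: pq = -25 - 11i + 52j - 28k ≠ -25 - 53i + 20j - 20k = qp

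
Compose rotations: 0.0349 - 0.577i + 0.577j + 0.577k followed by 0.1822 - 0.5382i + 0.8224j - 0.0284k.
-0.7623 + 0.367i + 0.4608j + 0.2681k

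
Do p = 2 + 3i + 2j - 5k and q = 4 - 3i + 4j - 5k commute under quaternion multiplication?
No: pq = -16 + 16i + 46j - 12k ≠ -16 - 4i - 14j - 48k = qp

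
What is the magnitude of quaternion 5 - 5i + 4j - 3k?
√75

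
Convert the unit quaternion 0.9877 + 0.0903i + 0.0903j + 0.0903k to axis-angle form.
axis = (√3/3, √3/3, √3/3), θ = 18°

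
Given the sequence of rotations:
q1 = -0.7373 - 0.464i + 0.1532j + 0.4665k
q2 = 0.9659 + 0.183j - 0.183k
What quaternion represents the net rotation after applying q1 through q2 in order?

q2 · q1 = -0.6548 - 0.3348i + 0.098j + 0.6704k
-0.6548 - 0.3348i + 0.098j + 0.6704k


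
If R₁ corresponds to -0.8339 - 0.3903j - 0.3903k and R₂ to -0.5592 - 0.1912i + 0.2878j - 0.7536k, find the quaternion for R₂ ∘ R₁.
0.2845 - 0.247i - 0.0964j + 0.9213k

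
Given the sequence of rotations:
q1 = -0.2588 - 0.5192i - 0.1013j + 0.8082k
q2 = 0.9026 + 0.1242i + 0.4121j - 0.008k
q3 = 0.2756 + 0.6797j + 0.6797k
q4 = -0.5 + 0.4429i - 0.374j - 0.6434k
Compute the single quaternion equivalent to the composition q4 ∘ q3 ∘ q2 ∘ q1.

q2 · q1 = -0.1209 - 0.1685i - 0.2943j + 0.9329k
q3 · q2 · q1 = -0.4674 + 0.7877i - 0.2778j + 0.2895k
q4 · q3 · q2 · q1 = -0.0328 - 0.8879i - 0.3213j + 0.3275k
-0.0328 - 0.8879i - 0.3213j + 0.3275k


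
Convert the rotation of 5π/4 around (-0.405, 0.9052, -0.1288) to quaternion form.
-0.3827 - 0.3742i + 0.8363j - 0.119k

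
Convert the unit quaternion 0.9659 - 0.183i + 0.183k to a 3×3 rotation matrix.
[[0.933, -0.3535, -0.067], [0.3535, 0.866, 0.3535], [-0.067, -0.3535, 0.933]]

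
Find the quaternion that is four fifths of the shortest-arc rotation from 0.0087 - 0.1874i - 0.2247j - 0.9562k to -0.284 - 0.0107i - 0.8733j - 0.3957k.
-0.2388 - 0.0527i - 0.7928j - 0.5582k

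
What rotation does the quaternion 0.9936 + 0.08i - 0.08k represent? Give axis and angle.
axis = (√2/2, 0, -√2/2), θ = 13°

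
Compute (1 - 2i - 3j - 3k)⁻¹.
0.0435 + 0.087i + 0.1304j + 0.1304k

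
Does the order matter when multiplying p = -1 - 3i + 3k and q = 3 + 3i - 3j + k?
Yes: pq = 3 - 3i + 15j + 17k ≠ 3 - 21i - 9j - k = qp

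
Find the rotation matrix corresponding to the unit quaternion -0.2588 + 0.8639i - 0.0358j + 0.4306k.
[[0.6266, 0.161, 0.7625], [-0.2847, -0.8635, 0.4163], [0.7255, -0.478, -0.4952]]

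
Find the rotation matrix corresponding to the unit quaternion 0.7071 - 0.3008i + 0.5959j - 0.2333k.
[[0.1809, -0.0286, 0.9831], [-0.6884, 0.7102, 0.1473], [-0.7024, -0.7034, 0.1088]]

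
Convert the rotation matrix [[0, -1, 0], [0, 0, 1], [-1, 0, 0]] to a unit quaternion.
0.5 - 0.5i + 0.5j + 0.5k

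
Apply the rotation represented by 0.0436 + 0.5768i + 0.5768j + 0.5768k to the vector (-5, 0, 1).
(2.37, -2.963, -3.406)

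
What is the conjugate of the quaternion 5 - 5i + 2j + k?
5 + 5i - 2j - k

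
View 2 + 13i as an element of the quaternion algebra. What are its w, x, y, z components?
2 + 13i + 0j + 0k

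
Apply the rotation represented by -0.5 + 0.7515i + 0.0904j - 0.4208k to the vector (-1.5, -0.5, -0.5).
(-0.44, -0.931, 1.3)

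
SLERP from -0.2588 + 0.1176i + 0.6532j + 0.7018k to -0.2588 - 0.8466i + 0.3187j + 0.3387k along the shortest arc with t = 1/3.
-0.3023 - 0.2569i + 0.6262j + 0.6712k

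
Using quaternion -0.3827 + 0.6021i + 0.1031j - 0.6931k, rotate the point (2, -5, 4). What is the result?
(-1.587, 6.01, 2.522)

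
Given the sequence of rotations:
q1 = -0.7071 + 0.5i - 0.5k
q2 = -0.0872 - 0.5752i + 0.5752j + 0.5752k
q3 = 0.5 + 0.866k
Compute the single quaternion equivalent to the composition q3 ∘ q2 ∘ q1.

q2 · q1 = 0.6369 + 0.0755i - 0.4067j - 0.6507k
q3 · q2 · q1 = 0.882 + 0.39i - 0.138j + 0.2262k
0.882 + 0.39i - 0.138j + 0.2262k


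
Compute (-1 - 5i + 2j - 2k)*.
-1 + 5i - 2j + 2k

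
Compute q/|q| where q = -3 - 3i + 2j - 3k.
-0.5388 - 0.5388i + 0.3592j - 0.5388k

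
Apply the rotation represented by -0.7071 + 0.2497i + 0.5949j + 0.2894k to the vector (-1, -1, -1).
(-0.134, -1.293, -1.145)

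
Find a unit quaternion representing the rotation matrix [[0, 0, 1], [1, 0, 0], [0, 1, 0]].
0.5 + 0.5i + 0.5j + 0.5k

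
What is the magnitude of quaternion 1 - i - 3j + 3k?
√20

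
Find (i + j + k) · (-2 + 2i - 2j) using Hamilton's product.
-6k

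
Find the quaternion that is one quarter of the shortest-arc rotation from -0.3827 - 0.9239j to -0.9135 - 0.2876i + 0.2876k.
-0.6139 - 0.0917i - 0.7787j + 0.0917k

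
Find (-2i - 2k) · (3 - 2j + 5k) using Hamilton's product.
10 - 10i + 10j - 2k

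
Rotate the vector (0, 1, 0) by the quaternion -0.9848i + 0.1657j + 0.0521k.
(-0.326, -0.945, 0.017)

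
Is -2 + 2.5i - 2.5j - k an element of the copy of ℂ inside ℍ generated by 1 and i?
No. The quaternion -2 + 2.5i - 2.5j - k has j-coefficient y = -2.5 and k-coefficient z = -1, not both zero, so it does not lie in the complex subalgebra spanned by 1 and i.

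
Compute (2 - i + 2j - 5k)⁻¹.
0.0588 + 0.0294i - 0.0588j + 0.1471k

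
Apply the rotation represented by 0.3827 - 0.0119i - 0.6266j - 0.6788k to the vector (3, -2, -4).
(-1.336, -5.109, -1.054)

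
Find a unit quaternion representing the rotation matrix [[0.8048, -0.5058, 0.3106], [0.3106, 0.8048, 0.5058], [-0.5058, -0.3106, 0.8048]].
0.9239 - 0.2209i + 0.2209j + 0.2209k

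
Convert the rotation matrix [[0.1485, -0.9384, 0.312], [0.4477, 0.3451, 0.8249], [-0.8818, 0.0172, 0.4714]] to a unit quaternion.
0.7009 - 0.2881i + 0.4258j + 0.4944k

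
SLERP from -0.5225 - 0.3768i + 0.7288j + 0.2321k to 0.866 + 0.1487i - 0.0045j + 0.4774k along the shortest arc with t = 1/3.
-0.7539 - 0.3481i + 0.5569j - 0.0195k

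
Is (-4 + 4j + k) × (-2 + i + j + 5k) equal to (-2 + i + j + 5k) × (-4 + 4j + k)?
No: pq = -1 + 15i - 11j - 26k ≠ -1 - 23i - 13j - 18k = qp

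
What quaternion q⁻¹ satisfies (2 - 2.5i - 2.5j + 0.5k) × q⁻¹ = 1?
0.1194 + 0.1493i + 0.1493j - 0.0299k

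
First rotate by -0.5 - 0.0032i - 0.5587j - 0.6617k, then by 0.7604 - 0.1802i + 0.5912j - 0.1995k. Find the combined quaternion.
-0.1825 - 0.415i - 0.839j - 0.3008k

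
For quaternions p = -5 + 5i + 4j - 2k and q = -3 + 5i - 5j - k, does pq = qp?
No: pq = 8 - 54i + 8j - 34k ≠ 8 - 26i + 18j + 56k = qp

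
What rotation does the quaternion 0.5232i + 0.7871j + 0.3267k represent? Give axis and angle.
axis = (0.5232, 0.7871, 0.3267), θ = π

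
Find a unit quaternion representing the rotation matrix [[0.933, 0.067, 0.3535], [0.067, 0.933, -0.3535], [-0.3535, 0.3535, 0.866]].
0.9659 + 0.183i + 0.183j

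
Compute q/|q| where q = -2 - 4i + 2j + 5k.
-0.2857 - 0.5714i + 0.2857j + 0.7143k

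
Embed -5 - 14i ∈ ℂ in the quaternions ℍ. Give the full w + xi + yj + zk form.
-5 - 14i + 0j + 0k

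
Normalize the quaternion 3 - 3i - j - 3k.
0.5669 - 0.5669i - 0.189j - 0.5669k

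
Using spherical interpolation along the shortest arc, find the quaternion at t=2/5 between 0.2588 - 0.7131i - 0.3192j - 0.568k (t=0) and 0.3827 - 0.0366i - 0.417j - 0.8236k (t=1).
0.3316 - 0.4716i - 0.3851j - 0.7207k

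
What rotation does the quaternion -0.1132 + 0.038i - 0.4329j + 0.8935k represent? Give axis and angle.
axis = (0.0382, -0.4357, 0.8993), θ = 193°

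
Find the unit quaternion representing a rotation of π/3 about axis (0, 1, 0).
0.866 + 0.5j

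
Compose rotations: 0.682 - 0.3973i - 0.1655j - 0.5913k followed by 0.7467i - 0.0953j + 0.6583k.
0.6701 + 0.6745i + 0.115j + 0.2875k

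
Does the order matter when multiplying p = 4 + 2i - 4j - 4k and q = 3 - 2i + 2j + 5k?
Yes: pq = 44 - 14i - 6j + 4k ≠ 44 + 10i - 2j + 12k = qp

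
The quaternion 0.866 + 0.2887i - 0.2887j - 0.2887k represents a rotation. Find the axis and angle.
axis = (√3/3, -√3/3, -√3/3), θ = π/3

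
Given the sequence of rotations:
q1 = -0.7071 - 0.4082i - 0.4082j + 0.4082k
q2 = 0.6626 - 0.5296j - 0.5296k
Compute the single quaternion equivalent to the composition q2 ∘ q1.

q2 · q1 = -0.4685 - 0.7028i + 0.3202j + 0.4288k
-0.4685 - 0.7028i + 0.3202j + 0.4288k


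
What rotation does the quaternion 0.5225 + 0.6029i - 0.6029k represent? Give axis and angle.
axis = (√2/2, 0, -√2/2), θ = 117°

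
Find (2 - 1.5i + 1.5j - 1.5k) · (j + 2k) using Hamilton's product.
1.5 + 4.5i + 5j + 2.5k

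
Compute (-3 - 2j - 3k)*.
-3 + 2j + 3k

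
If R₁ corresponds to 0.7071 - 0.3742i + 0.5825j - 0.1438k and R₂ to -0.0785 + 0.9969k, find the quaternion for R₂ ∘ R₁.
0.0878 - 0.5513i - 0.4188j + 0.7162k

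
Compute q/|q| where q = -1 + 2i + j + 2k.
-0.3162 + 0.6325i + 0.3162j + 0.6325k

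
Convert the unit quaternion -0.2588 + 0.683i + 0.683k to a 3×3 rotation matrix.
[[0.067, 0.3535, 0.933], [-0.3535, -0.866, 0.3535], [0.933, -0.3535, 0.067]]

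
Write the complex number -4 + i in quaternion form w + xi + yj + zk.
-4 + i + 0j + 0k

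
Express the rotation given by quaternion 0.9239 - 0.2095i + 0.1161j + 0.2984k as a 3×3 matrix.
[[0.795, -0.6, 0.0895], [0.5027, 0.7341, 0.4564], [-0.3396, -0.3178, 0.8853]]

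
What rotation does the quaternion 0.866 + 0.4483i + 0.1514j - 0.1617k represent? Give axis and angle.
axis = (0.8965, 0.3028, -0.3234), θ = π/3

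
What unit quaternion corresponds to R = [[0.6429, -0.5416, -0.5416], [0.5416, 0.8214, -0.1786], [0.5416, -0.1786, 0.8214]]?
0.9063 - 0.2988j + 0.2988k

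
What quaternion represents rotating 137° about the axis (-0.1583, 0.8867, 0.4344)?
0.3665 - 0.1473i + 0.825j + 0.4042k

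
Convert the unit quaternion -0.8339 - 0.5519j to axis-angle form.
axis = (0, -1, 0), θ = 293°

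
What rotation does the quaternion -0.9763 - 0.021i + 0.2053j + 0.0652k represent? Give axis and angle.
axis = (-0.097, 0.9486, 0.3013), θ = 335°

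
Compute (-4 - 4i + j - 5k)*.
-4 + 4i - j + 5k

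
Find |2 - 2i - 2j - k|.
√13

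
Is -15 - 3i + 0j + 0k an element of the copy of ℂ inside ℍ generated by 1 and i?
Yes. The quaternion -15 - 3i has j- and k-coefficients y = z = 0, so it lies in the complex subalgebra spanned by 1 and i.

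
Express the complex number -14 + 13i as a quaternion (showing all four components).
-14 + 13i + 0j + 0k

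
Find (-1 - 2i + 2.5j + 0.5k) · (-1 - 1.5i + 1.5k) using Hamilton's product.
-2.75 + 7.25i - 0.25j + 1.75k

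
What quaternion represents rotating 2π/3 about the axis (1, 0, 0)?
0.5 + 0.866i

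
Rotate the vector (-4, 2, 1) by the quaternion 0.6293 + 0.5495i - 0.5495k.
(-0.805, 1.659, 4.195)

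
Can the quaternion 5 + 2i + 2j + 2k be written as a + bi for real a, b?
No. The quaternion 5 + 2i + 2j + 2k has j-coefficient y = 2 and k-coefficient z = 2, not both zero, so it does not lie in the complex subalgebra spanned by 1 and i.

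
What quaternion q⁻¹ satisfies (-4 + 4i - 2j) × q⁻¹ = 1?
-0.1111 - 0.1111i + 0.0556j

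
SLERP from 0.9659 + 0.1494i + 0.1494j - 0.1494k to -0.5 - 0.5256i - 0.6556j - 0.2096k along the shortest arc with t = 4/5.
0.6407 + 0.4761i + 0.5854j + 0.1422k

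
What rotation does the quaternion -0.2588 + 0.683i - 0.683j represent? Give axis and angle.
axis = (√2/2, -√2/2, 0), θ = 7π/6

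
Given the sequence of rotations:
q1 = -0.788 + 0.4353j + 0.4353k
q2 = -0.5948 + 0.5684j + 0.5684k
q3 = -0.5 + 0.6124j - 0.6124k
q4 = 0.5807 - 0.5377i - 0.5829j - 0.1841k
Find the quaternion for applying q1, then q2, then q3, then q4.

q2 · q1 = -0.0261 - 0.7068j - 0.7068k
q3 · q2 · q1 = 0.0131 - 0.8657i + 0.3374j + 0.3694k
q4 · q3 · q2 · q1 = -0.1932 - 0.663i + 0.5463j - 0.4739k
-0.1932 - 0.663i + 0.5463j - 0.4739k


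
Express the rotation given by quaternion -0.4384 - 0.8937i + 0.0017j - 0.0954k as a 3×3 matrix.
[[0.9818, -0.0867, 0.169], [0.0806, -0.6156, -0.7839], [0.172, 0.7833, -0.5974]]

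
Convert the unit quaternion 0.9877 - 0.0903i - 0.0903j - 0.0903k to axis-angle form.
axis = (-√3/3, -√3/3, -√3/3), θ = 18°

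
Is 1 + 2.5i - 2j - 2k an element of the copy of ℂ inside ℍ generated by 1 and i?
No. The quaternion 1 + 2.5i - 2j - 2k has j-coefficient y = -2 and k-coefficient z = -2, not both zero, so it does not lie in the complex subalgebra spanned by 1 and i.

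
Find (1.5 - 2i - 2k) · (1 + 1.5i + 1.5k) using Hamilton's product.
7.5 + 0.25i + 0.25k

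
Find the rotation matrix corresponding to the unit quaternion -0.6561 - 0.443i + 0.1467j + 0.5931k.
[[0.2534, 0.6483, -0.718], [-0.9082, -0.096, -0.4073], [-0.333, 0.7553, 0.5645]]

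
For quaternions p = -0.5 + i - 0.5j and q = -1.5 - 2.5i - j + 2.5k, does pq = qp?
No: pq = 2.75 - 1.5i - 1.25j - 3.5k ≠ 2.75 + i + 3.75j + k = qp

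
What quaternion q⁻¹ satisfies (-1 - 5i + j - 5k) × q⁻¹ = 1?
-0.0192 + 0.0962i - 0.0192j + 0.0962k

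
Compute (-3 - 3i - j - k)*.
-3 + 3i + j + k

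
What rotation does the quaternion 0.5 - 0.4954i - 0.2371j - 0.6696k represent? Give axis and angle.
axis = (-0.572, -0.2738, -0.7732), θ = 2π/3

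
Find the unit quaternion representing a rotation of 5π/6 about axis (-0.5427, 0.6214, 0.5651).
0.2588 - 0.5242i + 0.6002j + 0.5458k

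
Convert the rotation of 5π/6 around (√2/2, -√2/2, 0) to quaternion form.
0.2588 + 0.683i - 0.683j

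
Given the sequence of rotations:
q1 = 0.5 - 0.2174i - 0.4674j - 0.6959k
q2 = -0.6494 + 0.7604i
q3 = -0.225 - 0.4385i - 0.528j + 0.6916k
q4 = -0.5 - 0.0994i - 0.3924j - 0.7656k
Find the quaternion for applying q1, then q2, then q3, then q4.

q2 · q1 = -0.1594 + 0.5214i + 0.8327j + 0.0965k
q3 · q2 · q1 = 0.6374 - 0.6743i + 0.2997j - 0.2218k
q4 · q3 · q2 · q1 = -0.4379 + 0.5903i + 0.0942j - 0.6715k
-0.4379 + 0.5903i + 0.0942j - 0.6715k


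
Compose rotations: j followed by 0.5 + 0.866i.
0.5j + 0.866k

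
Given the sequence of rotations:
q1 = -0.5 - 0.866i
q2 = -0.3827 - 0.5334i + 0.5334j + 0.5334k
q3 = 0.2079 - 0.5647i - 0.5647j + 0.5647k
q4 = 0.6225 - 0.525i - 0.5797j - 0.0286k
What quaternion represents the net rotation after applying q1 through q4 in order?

q2 · q1 = -0.2706 + 0.5981i - 0.7286j + 0.1952k
q3 · q2 · q1 = -0.2402 + 0.5784i + 0.4493j + 0.637k
q4 · q3 · q2 · q1 = 0.4328 + 0.1297i + 0.7368j + 0.5028k
0.4328 + 0.1297i + 0.7368j + 0.5028k


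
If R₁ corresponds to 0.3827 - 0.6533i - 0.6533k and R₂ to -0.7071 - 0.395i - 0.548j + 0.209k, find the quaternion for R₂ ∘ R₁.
-0.3921 + 0.6688i - 0.6043j + 0.1839k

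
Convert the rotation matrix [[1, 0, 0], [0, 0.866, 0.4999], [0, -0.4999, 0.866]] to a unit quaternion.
0.9659 - 0.2588i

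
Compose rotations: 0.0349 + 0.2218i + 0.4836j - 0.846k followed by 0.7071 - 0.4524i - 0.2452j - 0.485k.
-0.1667 + 0.583i - 0.1569j - 0.7795k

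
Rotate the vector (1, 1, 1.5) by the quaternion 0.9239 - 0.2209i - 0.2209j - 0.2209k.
(0.845, 1.253, 1.402)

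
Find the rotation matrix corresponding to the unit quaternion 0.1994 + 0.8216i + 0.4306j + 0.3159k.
[[0.4296, 0.5816, 0.6908], [0.8335, -0.5496, -0.0556], [0.3474, 0.5997, -0.7209]]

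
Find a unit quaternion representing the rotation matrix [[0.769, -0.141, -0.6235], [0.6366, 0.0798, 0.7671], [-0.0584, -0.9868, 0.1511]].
0.7071 - 0.6201i - 0.1998j + 0.2749k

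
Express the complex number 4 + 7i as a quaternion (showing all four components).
4 + 7i + 0j + 0k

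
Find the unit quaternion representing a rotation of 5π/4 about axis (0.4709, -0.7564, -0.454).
-0.3827 + 0.4351i - 0.6988j - 0.4194k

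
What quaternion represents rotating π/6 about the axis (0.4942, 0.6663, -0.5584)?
0.9659 + 0.1279i + 0.1725j - 0.1445k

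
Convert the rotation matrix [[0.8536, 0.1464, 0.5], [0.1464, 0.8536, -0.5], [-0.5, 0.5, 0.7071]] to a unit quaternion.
0.9239 + 0.2706i + 0.2706j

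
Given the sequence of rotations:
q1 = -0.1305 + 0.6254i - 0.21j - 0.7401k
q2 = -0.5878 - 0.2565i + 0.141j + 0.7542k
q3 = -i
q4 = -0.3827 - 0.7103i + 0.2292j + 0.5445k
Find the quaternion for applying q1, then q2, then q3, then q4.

q2 · q1 = 0.8249 - 0.2801i + 0.3869j + 0.3023k
q3 · q2 · q1 = -0.2801 - 0.8249i + 0.3023j - 0.3869k
q4 · q3 · q2 · q1 = -0.3374 + 0.2614i - 0.9039j - 0.0301k
-0.3374 + 0.2614i - 0.9039j - 0.0301k


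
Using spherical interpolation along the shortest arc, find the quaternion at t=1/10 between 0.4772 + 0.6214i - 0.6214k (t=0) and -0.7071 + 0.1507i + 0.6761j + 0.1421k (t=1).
0.5451 + 0.5702i - 0.0881j - 0.6083k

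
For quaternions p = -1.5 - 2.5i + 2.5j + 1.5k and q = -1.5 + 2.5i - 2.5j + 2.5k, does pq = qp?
No: pq = 11 + 10i + 10j - 6k ≠ 11 - 10i - 10j - 6k = qp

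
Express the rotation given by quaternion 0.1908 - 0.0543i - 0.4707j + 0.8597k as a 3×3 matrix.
[[-0.9213, -0.2769, -0.273], [0.3792, -0.4841, -0.7886], [0.0863, -0.83, 0.551]]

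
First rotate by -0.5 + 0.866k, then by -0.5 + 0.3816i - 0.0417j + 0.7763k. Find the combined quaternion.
-0.4223 - 0.2269i - 0.3096j - 0.8212k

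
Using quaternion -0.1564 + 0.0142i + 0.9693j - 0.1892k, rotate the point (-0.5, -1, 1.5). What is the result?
(0.044, -1.515, -1.097)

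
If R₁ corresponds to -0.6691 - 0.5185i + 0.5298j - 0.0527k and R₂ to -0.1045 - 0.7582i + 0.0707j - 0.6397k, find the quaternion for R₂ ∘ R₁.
-0.3944 + 0.8967i + 0.1891j + 0.0685k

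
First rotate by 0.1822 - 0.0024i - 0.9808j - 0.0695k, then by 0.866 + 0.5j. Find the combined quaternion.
0.6482 - 0.0368i - 0.7583j - 0.059k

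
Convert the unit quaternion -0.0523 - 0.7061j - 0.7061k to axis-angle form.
axis = (0, -√2/2, -√2/2), θ = 186°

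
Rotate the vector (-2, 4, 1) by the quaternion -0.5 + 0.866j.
(0.134, 4, -2.232)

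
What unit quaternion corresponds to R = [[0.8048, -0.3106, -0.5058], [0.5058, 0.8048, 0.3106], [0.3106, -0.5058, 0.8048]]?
0.9239 - 0.2209i - 0.2209j + 0.2209k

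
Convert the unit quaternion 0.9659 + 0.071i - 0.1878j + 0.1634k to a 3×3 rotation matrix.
[[0.8761, -0.3423, -0.3396], [0.289, 0.9365, -0.1985], [0.386, 0.0758, 0.9194]]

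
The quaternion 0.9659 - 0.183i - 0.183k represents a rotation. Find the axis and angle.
axis = (-√2/2, 0, -√2/2), θ = π/6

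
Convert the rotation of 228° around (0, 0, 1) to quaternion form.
-0.4067 + 0.9135k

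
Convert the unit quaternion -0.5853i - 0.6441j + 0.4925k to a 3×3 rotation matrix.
[[-0.3148, 0.754, -0.5765], [0.754, -0.1703, -0.6344], [-0.5765, -0.6344, -0.5149]]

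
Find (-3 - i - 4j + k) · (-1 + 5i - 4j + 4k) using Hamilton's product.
-12 - 26i + 25j + 11k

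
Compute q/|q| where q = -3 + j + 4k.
-0.5883 + 0.1961j + 0.7845k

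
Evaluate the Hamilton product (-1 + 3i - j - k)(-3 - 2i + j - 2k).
8 - 4i + 10j + 6k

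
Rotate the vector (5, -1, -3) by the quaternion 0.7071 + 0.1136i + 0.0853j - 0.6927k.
(-0.76, -3.979, -4.311)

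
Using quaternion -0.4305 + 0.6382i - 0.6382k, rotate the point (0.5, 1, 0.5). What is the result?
(-0.864, -0.08, -0.864)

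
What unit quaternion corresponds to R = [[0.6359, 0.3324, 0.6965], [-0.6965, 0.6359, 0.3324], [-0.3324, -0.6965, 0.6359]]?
0.8526 - 0.3017i + 0.3017j - 0.3017k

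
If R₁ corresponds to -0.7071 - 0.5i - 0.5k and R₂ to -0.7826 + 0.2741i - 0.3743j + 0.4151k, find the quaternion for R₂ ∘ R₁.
0.898 + 0.3846i + 0.1942j - 0.0894k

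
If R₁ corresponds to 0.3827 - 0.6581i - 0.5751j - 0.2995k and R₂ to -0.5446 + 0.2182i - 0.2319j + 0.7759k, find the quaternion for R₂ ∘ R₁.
0.0342 + 0.9576i - 0.2208j + 0.1819k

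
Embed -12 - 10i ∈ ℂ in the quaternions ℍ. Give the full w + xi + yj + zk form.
-12 - 10i + 0j + 0k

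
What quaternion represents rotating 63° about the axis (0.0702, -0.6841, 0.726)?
0.8526 + 0.0367i - 0.3574j + 0.3793k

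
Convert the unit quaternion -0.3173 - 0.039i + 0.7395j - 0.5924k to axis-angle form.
axis = (-0.0411, 0.7798, -0.6247), θ = 217°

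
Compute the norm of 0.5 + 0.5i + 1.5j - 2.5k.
3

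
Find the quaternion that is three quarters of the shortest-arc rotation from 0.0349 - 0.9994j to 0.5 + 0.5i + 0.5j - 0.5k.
-0.3992 - 0.4097i - 0.7106j + 0.4097k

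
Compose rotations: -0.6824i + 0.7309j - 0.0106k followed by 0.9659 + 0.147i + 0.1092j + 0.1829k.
0.0224 - 0.794i + 0.5827j + 0.1717k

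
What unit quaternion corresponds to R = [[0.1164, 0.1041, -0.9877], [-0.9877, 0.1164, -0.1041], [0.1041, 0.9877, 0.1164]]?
0.5808 + 0.47i - 0.47j - 0.47k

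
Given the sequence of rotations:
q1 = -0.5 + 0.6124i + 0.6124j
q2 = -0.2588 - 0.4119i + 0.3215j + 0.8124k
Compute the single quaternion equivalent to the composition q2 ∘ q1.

q2 · q1 = 0.1848 - 0.4501i + 0.1783j - 0.8553k
0.1848 - 0.4501i + 0.1783j - 0.8553k


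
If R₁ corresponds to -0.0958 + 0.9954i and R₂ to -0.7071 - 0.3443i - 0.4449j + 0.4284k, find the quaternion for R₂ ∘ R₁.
0.4105 - 0.6709i + 0.4691j + 0.4018k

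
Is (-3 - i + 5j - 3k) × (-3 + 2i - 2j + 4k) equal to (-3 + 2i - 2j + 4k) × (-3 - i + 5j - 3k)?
No: pq = 33 + 11i - 11j - 11k ≠ 33 - 17i - 7j + 5k = qp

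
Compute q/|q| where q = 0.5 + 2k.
0.2425 + 0.9701k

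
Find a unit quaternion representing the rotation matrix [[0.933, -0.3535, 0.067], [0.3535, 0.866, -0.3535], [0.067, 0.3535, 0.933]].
0.9659 + 0.183i + 0.183k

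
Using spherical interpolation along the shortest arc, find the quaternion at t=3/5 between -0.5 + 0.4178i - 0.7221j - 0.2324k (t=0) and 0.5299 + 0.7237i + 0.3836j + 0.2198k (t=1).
-0.639 - 0.3108i - 0.6464j - 0.2778k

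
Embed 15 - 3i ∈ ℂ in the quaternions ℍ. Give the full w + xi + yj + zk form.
15 - 3i + 0j + 0k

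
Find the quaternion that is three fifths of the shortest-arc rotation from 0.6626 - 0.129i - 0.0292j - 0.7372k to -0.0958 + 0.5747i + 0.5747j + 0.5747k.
0.3662 - 0.4405i - 0.395j - 0.7182k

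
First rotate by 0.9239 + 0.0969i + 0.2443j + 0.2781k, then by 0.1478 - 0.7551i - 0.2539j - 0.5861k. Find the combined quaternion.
0.4347 - 0.6107i - 0.0453j - 0.6603k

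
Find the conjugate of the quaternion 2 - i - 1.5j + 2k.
2 + i + 1.5j - 2k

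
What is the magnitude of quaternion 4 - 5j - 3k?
√50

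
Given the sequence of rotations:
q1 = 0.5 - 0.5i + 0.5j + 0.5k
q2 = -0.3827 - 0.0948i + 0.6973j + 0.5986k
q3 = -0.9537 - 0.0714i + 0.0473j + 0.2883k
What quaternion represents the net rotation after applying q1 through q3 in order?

q2 · q1 = -0.8867 + 0.1933i - 0.0946j + 0.4092k
q3 · q2 · q1 = 0.7459 - 0.0744i + 0.1332j - 0.6483k
0.7459 - 0.0744i + 0.1332j - 0.6483k


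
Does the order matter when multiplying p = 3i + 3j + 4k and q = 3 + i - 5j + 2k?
Yes: pq = 4 + 35i + 7j - 6k ≠ 4 - 17i + 11j + 30k = qp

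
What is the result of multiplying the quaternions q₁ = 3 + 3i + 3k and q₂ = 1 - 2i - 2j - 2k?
15 + 3i - 6j - 9k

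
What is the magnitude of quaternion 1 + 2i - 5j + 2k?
√34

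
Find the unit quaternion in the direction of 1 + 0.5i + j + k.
0.5547 + 0.2774i + 0.5547j + 0.5547k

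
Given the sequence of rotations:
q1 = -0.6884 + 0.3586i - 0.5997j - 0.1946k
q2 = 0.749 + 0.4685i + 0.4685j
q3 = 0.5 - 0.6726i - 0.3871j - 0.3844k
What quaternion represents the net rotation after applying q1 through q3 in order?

q2 · q1 = -0.4027 - 0.1451i - 0.6805j - 0.5947k
q3 · q2 · q1 = -0.791 + 0.1669i - 0.5286j + 0.259k
-0.791 + 0.1669i - 0.5286j + 0.259k


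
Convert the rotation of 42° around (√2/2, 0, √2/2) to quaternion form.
0.9336 + 0.2534i + 0.2534k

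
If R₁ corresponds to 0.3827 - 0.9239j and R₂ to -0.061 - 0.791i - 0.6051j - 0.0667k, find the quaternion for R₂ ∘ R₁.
-0.5824 - 0.3643i - 0.1752j + 0.7053k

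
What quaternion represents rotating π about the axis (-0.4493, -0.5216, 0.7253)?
-0.4493i - 0.5216j + 0.7253k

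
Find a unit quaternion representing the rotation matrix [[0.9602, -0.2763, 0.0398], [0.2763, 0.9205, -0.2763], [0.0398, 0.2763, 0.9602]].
0.9799 + 0.141i + 0.141k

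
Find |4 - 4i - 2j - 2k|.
√40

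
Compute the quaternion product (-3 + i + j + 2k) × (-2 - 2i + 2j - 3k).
12 - 3i - 9j + 9k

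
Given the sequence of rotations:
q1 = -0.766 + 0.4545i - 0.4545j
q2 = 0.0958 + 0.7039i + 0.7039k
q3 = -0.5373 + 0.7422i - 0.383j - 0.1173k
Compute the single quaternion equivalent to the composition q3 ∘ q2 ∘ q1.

q2 · q1 = -0.3933 - 0.1757i + 0.2764j - 0.8591k
q3 · q2 · q1 = 0.3468 + 0.164i + 0.6604j + 0.6456k
0.3468 + 0.164i + 0.6604j + 0.6456k


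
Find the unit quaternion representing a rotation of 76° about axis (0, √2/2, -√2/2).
0.788 + 0.4353j - 0.4353k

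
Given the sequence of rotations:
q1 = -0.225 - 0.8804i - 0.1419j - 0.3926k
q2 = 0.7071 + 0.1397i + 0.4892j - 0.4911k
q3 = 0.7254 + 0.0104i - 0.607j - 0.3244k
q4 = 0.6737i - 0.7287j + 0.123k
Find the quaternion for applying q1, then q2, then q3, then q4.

q2 · q1 = -0.1595 - 0.9157i + 0.2768j + 0.2438k
q3 · q2 · q1 = 0.1409 - 0.7241i + 0.5921j - 0.3244k
q4 · q3 · q2 · q1 = 0.9592 + 0.2585i + 0.0268j - 0.1114k
0.9592 + 0.2585i + 0.0268j - 0.1114k


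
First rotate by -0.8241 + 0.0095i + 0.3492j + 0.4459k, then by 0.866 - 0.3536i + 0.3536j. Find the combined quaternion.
-0.8338 + 0.4573i + 0.1687j + 0.2593k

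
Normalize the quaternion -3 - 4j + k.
-0.5883 - 0.7845j + 0.1961k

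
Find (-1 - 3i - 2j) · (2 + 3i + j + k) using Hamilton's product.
9 - 11i - 2j + 2k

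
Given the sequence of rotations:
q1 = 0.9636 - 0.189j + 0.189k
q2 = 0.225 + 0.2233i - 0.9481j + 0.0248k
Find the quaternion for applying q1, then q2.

q2 · q1 = 0.0329 + 0.0407i - 0.9983j + 0.0242k
0.0329 + 0.0407i - 0.9983j + 0.0242k


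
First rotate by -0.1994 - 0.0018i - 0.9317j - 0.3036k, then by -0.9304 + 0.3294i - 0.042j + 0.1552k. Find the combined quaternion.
0.1941 + 0.0933i + 0.975j - 0.0555k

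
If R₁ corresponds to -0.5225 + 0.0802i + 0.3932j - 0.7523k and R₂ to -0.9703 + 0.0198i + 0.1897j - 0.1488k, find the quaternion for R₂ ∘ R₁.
0.3189 - 0.1724i - 0.4777j + 0.8003k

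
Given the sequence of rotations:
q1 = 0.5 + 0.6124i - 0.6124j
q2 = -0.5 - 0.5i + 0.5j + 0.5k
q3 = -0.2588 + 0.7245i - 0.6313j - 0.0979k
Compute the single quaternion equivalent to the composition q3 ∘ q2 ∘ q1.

q2 · q1 = 0.3624 - 0.25i + 0.8624j + 0.25k
q3 · q2 · q1 = 0.6562 + 0.2539i - 0.6086j + 0.3668k
0.6562 + 0.2539i - 0.6086j + 0.3668k


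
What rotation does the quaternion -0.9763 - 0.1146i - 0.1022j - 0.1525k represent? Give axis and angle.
axis = (-0.5295, -0.4722, -0.7047), θ = 335°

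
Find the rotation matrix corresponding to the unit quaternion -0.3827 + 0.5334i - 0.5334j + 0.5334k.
[[-0.1381, -0.1608, 0.9773], [-0.9773, -0.1381, -0.1608], [0.1608, -0.9773, -0.1381]]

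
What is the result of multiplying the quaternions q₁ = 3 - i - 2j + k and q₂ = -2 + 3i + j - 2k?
1 + 14i + 8j - 3k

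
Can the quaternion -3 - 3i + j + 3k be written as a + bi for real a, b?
No. The quaternion -3 - 3i + j + 3k has j-coefficient y = 1 and k-coefficient z = 3, not both zero, so it does not lie in the complex subalgebra spanned by 1 and i.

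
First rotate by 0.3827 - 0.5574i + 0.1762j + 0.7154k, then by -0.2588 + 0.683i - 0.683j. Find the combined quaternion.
0.402 - 0.083i - 0.7956j - 0.4455k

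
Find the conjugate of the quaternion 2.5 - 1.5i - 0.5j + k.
2.5 + 1.5i + 0.5j - k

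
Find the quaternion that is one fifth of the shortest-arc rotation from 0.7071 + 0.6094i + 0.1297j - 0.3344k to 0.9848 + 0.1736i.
0.7906 + 0.537i + 0.1064j - 0.2743k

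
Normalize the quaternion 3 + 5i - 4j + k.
0.4201 + 0.7001i - 0.5601j + 0.14k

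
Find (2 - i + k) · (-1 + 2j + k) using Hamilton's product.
-3 - i + 5j - k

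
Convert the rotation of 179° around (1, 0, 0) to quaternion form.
0.0087 + i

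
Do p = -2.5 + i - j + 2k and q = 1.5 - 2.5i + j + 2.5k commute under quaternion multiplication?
No: pq = -5.25 + 3.25i - 11.5j - 4.75k ≠ -5.25 + 12.25i + 3.5j - 1.75k = qp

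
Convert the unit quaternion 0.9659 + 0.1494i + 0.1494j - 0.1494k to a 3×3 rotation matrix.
[[0.9107, 0.3333, 0.244], [-0.244, 0.9107, -0.3333], [-0.3333, 0.244, 0.9107]]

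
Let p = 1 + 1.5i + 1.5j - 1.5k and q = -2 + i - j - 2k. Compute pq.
-5 - 6.5i - 2.5j - 2k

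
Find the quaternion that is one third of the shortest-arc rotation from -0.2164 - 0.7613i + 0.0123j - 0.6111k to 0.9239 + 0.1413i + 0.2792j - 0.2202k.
-0.5984 - 0.6854i - 0.1175j - 0.3979k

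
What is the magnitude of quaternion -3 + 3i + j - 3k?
√28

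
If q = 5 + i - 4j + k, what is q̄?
5 - i + 4j - k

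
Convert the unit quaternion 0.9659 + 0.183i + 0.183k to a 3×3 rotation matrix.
[[0.933, -0.3535, 0.067], [0.3535, 0.866, -0.3535], [0.067, 0.3535, 0.933]]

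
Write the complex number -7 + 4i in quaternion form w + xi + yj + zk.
-7 + 4i + 0j + 0k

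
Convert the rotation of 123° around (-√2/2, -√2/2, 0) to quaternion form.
0.4772 - 0.6214i - 0.6214j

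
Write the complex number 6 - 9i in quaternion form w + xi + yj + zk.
6 - 9i + 0j + 0k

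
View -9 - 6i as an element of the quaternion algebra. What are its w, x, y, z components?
-9 - 6i + 0j + 0k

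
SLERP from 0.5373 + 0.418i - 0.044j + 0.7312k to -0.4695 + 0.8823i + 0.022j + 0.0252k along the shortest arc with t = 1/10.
0.4535 + 0.5331i - 0.0395j + 0.7132k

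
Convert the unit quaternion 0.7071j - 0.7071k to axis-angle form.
axis = (0, √2/2, -√2/2), θ = π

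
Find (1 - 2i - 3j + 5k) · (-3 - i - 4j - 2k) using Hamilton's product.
-7 + 31i - 4j - 12k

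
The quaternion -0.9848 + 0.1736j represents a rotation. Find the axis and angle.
axis = (0, 1, 0), θ = 340°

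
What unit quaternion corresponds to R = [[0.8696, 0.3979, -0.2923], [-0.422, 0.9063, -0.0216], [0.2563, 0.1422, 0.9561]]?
0.9659 + 0.0424i - 0.142j - 0.2122k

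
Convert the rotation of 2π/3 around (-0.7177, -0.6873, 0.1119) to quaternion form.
0.5 - 0.6215i - 0.5952j + 0.0969k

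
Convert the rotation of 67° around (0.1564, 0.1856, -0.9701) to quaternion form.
0.8339 + 0.0863i + 0.1024j - 0.5354k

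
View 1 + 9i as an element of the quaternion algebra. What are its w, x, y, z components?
1 + 9i + 0j + 0k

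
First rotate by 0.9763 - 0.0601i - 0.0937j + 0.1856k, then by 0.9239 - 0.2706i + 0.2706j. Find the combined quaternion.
0.9111 - 0.2695i + 0.2278j + 0.2131k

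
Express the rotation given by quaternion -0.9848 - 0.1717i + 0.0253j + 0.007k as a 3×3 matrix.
[[0.9986, 0.0051, -0.0522], [-0.0225, 0.9409, -0.3378], [0.0474, 0.3385, 0.9398]]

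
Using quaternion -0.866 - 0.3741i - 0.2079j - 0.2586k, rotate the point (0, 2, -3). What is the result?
(-2.245, 2.794, -0.39)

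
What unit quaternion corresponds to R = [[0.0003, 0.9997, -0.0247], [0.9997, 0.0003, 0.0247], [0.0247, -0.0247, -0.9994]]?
-0.0175 + 0.707i + 0.707j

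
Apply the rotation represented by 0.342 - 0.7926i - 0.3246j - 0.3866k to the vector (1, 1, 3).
(2.442, 2.074, -0.858)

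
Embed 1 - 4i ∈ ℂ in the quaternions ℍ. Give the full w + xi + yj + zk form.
1 - 4i + 0j + 0k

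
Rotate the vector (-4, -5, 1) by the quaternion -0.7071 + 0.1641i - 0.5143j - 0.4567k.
(4.435, -3.851, 2.738)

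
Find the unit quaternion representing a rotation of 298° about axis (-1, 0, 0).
-0.8572 - 0.515i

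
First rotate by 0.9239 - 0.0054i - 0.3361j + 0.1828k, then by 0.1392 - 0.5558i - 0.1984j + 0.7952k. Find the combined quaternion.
-0.0864 - 0.2833i - 0.1328j + 0.9459k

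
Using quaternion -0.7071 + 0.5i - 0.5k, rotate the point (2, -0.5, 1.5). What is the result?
(0.604, 2.475, 0.104)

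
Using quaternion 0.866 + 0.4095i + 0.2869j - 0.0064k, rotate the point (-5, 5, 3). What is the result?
(-1.471, 0.064, 7.539)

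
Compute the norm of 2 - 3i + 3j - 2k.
√26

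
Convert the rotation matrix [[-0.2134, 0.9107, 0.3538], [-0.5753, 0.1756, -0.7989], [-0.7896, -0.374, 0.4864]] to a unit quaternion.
0.6018 + 0.1765i + 0.475j - 0.6173k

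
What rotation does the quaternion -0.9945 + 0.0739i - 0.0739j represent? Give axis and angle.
axis = (√2/2, -√2/2, 0), θ = 348°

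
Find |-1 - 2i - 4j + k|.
√22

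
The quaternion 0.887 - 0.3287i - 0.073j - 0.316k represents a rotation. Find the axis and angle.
axis = (-0.7118, -0.1581, -0.6843), θ = 55°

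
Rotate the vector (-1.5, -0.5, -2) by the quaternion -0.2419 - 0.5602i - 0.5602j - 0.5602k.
(-1.593, -1.934, -0.474)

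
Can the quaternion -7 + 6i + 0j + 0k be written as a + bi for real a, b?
Yes. The quaternion -7 + 6i has j- and k-coefficients y = z = 0, so it lies in the complex subalgebra spanned by 1 and i.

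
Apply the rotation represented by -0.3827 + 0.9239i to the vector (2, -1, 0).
(2, 0.707, 0.707)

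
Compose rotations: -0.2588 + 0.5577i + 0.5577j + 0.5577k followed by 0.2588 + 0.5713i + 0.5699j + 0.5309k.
-0.9995 + 0.0182i - 0.0257j + 0.0077k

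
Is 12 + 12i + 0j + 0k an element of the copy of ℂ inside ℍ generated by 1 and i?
Yes. The quaternion 12 + 12i has j- and k-coefficients y = z = 0, so it lies in the complex subalgebra spanned by 1 and i.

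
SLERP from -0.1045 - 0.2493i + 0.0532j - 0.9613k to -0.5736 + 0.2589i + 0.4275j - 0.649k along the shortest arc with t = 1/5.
-0.2178 - 0.1505i + 0.1416j - 0.9539k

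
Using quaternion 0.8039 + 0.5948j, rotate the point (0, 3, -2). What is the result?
(-1.913, 3, -0.585)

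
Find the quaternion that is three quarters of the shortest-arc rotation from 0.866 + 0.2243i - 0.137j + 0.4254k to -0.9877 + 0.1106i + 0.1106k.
0.9986 - 0.0256i - 0.0368j + 0.0284k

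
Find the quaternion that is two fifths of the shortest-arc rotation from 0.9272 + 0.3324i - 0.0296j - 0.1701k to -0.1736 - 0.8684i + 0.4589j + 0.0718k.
0.7161 + 0.6388i - 0.2377j - 0.1503k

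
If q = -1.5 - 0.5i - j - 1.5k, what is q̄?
-1.5 + 0.5i + j + 1.5k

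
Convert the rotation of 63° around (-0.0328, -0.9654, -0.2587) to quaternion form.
0.8526 - 0.0171i - 0.5044j - 0.1352k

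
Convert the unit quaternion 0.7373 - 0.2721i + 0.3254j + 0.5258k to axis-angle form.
axis = (-0.4028, 0.4817, 0.7783), θ = 85°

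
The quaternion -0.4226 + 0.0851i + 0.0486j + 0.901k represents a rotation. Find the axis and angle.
axis = (0.0939, 0.0536, 0.9941), θ = 230°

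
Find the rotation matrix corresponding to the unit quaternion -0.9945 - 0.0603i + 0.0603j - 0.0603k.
[[0.9855, -0.1272, -0.1127], [0.1127, 0.9855, -0.1272], [0.1272, 0.1127, 0.9855]]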